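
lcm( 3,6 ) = 6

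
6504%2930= 644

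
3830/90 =42 + 5/9= 42.56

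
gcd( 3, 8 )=1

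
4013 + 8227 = 12240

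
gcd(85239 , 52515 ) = 27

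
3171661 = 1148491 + 2023170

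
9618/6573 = 458/313   =  1.46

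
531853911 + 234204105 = 766058016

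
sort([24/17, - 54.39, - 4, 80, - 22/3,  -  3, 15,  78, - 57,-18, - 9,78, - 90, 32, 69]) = [ -90, - 57, - 54.39 ,-18, - 9,- 22/3 , - 4, - 3, 24/17,15,32,69,78  ,  78,80]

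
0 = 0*9841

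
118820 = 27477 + 91343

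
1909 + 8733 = 10642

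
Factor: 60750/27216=125/56 = 2^( - 3)*5^3*7^(-1)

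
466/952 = 233/476= 0.49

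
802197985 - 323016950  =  479181035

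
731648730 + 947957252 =1679605982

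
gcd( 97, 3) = 1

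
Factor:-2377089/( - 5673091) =3^2*11^1*  13^1*67^(  -  1 )*1847^1*84673^( - 1 ) 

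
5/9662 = 5/9662 = 0.00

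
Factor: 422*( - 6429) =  - 2713038 = - 2^1*3^1*211^1*2143^1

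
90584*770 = 69749680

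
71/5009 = 71/5009 = 0.01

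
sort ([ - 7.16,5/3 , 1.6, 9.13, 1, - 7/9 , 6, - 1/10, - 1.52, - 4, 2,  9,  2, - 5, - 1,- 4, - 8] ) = [ - 8,-7.16,  -  5, - 4,- 4  , - 1.52, - 1, - 7/9, - 1/10, 1, 1.6, 5/3, 2,2,6, 9, 9.13] 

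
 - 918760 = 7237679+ - 8156439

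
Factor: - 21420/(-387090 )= 14/253 = 2^1 * 7^1*11^( - 1)*23^( - 1)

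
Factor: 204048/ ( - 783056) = -117/449  =  -3^2*13^1*449^ ( - 1 ) 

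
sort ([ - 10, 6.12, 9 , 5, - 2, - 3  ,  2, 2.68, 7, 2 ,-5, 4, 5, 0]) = [ - 10, - 5, - 3, - 2,0, 2,2, 2.68,4, 5,5, 6.12, 7 , 9 ]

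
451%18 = 1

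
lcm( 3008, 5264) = 21056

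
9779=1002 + 8777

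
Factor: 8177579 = 2371^1*3449^1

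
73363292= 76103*964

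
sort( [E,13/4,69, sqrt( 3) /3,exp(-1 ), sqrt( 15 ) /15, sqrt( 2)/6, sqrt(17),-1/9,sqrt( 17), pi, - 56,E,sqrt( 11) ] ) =[ - 56, - 1/9 , sqrt(2 )/6, sqrt( 15)/15,exp ( - 1),sqrt( 3) /3,E,E,pi,13/4,sqrt ( 11),sqrt( 17),sqrt(17) , 69]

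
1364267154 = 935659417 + 428607737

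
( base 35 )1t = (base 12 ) 54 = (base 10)64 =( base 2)1000000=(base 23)2i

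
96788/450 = 215 + 19/225 = 215.08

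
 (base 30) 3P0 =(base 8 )6572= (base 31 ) 3I9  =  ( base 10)3450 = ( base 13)1755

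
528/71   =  528/71 = 7.44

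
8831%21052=8831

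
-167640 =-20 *8382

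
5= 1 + 4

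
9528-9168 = 360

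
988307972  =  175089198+813218774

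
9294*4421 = 41088774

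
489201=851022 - 361821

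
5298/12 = 883/2 = 441.50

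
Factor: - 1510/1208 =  - 5/4 = - 2^( - 2)*5^1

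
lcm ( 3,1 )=3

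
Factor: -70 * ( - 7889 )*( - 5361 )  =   - 2960505030 = - 2^1* 3^1* 5^1*7^4*23^1 *1787^1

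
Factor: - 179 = - 179^1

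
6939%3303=333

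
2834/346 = 8+33/173 = 8.19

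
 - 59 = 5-64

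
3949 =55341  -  51392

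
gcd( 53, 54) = 1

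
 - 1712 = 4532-6244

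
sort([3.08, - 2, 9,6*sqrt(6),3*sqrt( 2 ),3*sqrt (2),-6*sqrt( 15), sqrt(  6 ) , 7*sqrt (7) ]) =[ - 6*sqrt ( 15), - 2 , sqrt(6), 3.08,3*sqrt(2) , 3*sqrt( 2),  9, 6*sqrt (6), 7*sqrt( 7)] 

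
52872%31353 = 21519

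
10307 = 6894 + 3413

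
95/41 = 2 + 13/41=2.32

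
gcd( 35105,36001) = 7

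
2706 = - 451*(-6 ) 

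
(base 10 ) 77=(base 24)35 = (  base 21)3E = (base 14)57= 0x4d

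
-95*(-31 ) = 2945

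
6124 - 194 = 5930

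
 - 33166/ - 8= 4145  +  3/4   =  4145.75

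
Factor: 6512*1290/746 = 4200240/373 = 2^4 *3^1*5^1*11^1*37^1  *43^1*373^ (  -  1 )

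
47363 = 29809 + 17554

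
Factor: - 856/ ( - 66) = 2^2*3^( - 1 )*11^( - 1)*107^1 = 428/33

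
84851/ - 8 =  - 10607 + 5/8 = -10606.38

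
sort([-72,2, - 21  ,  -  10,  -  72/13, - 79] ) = [ - 79,  -  72, - 21, - 10 ,  -  72/13,2]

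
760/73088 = 95/9136 = 0.01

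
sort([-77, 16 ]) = [  -  77,  16]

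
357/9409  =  357/9409 = 0.04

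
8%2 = 0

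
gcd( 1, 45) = 1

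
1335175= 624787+710388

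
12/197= 12/197 = 0.06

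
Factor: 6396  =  2^2*3^1 *13^1*41^1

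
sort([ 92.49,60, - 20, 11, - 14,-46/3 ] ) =[ - 20, - 46/3, - 14,11  ,  60, 92.49]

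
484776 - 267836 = 216940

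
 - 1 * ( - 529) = 529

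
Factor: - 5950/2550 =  - 7/3 = - 3^( - 1)*7^1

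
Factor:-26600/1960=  - 95/7 = - 5^1*7^(-1 )*19^1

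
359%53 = 41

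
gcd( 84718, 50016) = 2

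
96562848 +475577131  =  572139979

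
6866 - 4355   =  2511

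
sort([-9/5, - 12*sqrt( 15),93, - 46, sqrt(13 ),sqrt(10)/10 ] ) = [ - 12*sqrt(15), - 46,-9/5,sqrt( 10)/10,sqrt(13),  93]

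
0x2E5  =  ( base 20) 1H1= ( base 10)741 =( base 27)10c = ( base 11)614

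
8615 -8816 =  - 201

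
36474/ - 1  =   - 36474 + 0/1=-36474.00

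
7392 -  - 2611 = 10003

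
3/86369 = 3/86369 =0.00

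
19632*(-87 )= - 1707984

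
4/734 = 2/367=   0.01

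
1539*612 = 941868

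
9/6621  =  3/2207 = 0.00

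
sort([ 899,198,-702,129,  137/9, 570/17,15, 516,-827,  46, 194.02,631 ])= [ - 827,-702 , 15,137/9, 570/17, 46,  129,  194.02, 198,  516,631,899 ]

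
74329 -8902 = 65427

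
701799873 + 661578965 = 1363378838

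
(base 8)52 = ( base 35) 17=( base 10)42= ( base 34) 18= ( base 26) 1G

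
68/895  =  68/895 = 0.08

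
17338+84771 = 102109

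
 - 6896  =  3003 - 9899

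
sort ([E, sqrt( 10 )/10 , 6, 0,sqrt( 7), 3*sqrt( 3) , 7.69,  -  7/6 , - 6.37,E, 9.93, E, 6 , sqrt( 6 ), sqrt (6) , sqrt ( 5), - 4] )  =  [ - 6.37, - 4, - 7/6,0, sqrt( 10)/10, sqrt( 5) , sqrt(6),sqrt(6),sqrt(7), E, E , E,  3*sqrt( 3),6, 6, 7.69,9.93]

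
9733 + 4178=13911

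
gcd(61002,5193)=9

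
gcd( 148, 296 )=148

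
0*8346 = 0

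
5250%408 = 354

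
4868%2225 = 418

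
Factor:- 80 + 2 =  - 2^1 * 3^1* 13^1= - 78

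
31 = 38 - 7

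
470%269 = 201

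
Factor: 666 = 2^1*3^2*37^1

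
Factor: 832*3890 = 3236480 =2^7*5^1*13^1*389^1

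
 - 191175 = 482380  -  673555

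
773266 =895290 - 122024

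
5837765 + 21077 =5858842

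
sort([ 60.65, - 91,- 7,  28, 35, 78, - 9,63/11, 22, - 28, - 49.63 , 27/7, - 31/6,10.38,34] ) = [ -91, - 49.63, - 28, - 9, - 7,-31/6,27/7,63/11,10.38, 22, 28, 34,  35, 60.65,78] 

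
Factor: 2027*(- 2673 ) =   -  5418171=- 3^5*11^1*2027^1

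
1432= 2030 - 598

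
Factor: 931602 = 2^1 * 3^1* 7^1*41^1*541^1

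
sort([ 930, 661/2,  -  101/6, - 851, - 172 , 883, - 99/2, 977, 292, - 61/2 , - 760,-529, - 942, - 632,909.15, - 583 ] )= [ - 942, - 851, - 760, - 632, - 583,-529 ,-172, - 99/2, - 61/2, - 101/6,292,661/2, 883,909.15,930,977]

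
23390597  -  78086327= - 54695730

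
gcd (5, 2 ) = 1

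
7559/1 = 7559 = 7559.00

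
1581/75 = 527/25 = 21.08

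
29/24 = 29/24  =  1.21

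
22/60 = 11/30 = 0.37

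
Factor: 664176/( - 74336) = -2^ (-1) * 3^1 * 23^( - 1 ) * 137^1 = - 411/46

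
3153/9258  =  1051/3086 = 0.34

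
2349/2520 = 261/280=0.93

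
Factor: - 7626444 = -2^2*3^1*7^1*163^1*557^1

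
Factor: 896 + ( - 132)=764 = 2^2*191^1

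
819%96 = 51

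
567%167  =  66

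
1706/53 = 1706/53  =  32.19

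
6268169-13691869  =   - 7423700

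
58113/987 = 58 + 289/329 = 58.88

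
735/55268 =735/55268=0.01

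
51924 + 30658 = 82582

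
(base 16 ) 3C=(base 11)55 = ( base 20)30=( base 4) 330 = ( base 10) 60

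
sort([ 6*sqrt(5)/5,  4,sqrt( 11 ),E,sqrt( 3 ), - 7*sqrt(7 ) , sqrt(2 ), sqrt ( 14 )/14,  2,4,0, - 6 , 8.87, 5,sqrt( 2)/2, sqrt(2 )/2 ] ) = [  -  7*sqrt(7), - 6,0,sqrt( 14)/14,sqrt ( 2 ) /2,sqrt ( 2) /2,sqrt(2), sqrt (3 ) , 2,6*sqrt(5) /5,  E , sqrt ( 11) , 4, 4,5, 8.87] 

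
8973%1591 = 1018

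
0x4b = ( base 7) 135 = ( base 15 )50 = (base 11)69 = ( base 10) 75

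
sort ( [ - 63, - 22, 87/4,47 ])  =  [ - 63, - 22, 87/4,47]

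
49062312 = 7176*6837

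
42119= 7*6017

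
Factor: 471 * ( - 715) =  - 3^1*5^1*11^1*  13^1*157^1 = -  336765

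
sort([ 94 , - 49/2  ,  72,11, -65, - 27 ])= [ - 65, -27, - 49/2,11, 72,94] 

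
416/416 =1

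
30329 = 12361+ 17968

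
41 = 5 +36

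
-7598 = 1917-9515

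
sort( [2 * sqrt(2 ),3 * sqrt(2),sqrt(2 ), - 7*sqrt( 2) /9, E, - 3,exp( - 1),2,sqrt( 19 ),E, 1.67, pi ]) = [ - 3, - 7 * sqrt( 2) /9,exp( - 1),sqrt(2),1.67, 2, E,E, 2*sqrt( 2),pi,3 * sqrt( 2),sqrt(19)] 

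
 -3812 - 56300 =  - 60112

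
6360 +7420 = 13780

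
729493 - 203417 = 526076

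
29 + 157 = 186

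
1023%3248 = 1023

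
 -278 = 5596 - 5874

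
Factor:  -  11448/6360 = -9/5 =- 3^2*5^( - 1) 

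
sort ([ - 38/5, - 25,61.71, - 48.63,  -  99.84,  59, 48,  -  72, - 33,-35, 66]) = [ - 99.84, - 72, - 48.63 , - 35, - 33,  -  25, - 38/5, 48, 59,61.71, 66 ]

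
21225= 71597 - 50372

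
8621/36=8621/36 = 239.47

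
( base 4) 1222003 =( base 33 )67M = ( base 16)1A83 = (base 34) 5TL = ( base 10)6787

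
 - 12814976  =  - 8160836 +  - 4654140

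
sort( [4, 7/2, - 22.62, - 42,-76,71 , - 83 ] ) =[ - 83, - 76,-42,-22.62 , 7/2, 4,71]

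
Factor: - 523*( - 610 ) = 2^1*5^1*61^1*523^1 = 319030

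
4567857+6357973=10925830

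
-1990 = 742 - 2732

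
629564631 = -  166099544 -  - 795664175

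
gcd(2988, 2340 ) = 36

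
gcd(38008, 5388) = 4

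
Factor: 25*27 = 3^3*5^2= 675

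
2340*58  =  135720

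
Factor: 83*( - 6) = -2^1*3^1*83^1 = - 498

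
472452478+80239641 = 552692119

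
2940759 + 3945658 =6886417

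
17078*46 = 785588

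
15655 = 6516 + 9139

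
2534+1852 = 4386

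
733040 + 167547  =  900587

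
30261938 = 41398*731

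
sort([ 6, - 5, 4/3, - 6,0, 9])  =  [ - 6, - 5,  0, 4/3,6, 9 ] 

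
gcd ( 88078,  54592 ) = 2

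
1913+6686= 8599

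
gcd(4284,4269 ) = 3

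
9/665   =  9/665 = 0.01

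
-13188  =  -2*6594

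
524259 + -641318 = - 117059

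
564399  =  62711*9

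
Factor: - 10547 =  - 53^1*199^1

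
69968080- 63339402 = 6628678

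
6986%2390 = 2206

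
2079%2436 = 2079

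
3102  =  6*517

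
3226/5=645 + 1/5 = 645.20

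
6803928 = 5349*1272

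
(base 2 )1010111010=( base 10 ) 698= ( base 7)2015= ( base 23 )178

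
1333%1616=1333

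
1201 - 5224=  - 4023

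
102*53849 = 5492598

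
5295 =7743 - 2448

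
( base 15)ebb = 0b110011111110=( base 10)3326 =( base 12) 1b12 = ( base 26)4no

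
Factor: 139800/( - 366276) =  - 50/131  =  - 2^1*5^2*131^ ( - 1)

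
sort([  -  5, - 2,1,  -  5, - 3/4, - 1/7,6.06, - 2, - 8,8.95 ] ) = [ - 8, - 5 , - 5  , - 2, - 2, - 3/4,-1/7,1,  6.06, 8.95 ] 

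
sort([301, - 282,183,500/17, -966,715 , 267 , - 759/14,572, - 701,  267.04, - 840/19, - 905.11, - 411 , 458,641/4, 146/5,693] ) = [  -  966,-905.11, - 701, - 411, - 282, -759/14,-840/19,146/5,  500/17,641/4 , 183, 267,  267.04,301,458,572, 693,715 ]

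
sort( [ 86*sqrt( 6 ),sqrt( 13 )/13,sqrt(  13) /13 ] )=[sqrt(13) /13, sqrt( 13) /13, 86*sqrt (6 )]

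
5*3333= 16665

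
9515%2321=231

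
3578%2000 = 1578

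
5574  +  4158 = 9732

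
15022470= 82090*183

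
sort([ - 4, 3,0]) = [ - 4, 0,3]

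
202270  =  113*1790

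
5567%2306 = 955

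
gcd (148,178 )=2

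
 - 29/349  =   - 1 + 320/349 = - 0.08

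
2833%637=285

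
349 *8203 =2862847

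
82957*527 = 43718339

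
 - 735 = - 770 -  - 35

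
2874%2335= 539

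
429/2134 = 39/194= 0.20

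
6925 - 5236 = 1689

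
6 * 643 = 3858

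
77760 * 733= 56998080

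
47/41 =47/41 = 1.15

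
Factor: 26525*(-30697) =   -  5^2*1061^1*30697^1=   - 814237925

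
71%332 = 71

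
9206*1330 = 12243980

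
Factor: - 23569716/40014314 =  - 11784858/20007157 =-  2^1*3^1*1964143^1*20007157^( - 1)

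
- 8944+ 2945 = - 5999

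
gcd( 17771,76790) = 1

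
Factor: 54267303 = 3^1*3947^1*4583^1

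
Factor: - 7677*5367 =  - 41202459 =-3^3*853^1*1789^1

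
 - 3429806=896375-4326181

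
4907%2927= 1980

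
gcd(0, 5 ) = 5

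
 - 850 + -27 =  - 877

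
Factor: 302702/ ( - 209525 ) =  - 614/425 = - 2^1*5^( - 2 )*17^(  -  1)*307^1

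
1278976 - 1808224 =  - 529248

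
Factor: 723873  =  3^1*241291^1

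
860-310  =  550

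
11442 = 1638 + 9804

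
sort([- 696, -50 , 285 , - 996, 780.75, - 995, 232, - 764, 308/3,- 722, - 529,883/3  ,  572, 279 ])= [ - 996, - 995, - 764, - 722, - 696, - 529, - 50,308/3, 232, 279, 285, 883/3,572, 780.75] 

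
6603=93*71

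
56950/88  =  28475/44 = 647.16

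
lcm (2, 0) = 0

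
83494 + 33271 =116765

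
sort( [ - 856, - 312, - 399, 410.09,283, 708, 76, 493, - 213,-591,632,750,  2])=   [ - 856, - 591, - 399,-312,- 213,2 , 76, 283, 410.09, 493, 632, 708, 750]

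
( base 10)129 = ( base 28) 4H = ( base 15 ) 89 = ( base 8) 201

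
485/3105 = 97/621 = 0.16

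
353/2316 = 353/2316 = 0.15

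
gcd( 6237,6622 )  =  77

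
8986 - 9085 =-99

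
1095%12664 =1095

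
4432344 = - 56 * (- 79149)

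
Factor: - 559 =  - 13^1*43^1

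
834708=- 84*( - 9937)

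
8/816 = 1/102 = 0.01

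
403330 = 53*7610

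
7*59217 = 414519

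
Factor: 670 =2^1*5^1*67^1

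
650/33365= 130/6673 = 0.02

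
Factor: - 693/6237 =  - 1/9 = - 3^( - 2)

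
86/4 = 21+1/2 =21.50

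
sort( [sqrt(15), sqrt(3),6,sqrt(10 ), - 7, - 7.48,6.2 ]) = [-7.48, - 7,sqrt ( 3) , sqrt(10 ),sqrt(15 ),6,6.2]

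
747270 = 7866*95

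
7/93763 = 7/93763=0.00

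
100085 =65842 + 34243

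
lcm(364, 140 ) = 1820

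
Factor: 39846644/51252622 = 2^1*37^( - 2) *1321^1*7541^1*18719^( - 1) = 19923322/25626311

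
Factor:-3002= - 2^1 * 19^1*79^1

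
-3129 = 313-3442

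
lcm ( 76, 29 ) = 2204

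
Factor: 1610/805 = 2^1= 2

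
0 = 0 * 440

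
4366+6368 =10734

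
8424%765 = 9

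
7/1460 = 7/1460= 0.00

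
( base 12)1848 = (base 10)2936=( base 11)222A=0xb78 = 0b101101111000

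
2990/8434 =1495/4217 = 0.35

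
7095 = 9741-2646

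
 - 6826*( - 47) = 320822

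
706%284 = 138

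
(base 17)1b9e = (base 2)10000001000011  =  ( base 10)8259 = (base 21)if6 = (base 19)13gd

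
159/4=39 + 3/4 = 39.75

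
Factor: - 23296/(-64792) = 32/89= 2^5 * 89^( - 1) 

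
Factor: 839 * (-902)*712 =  - 2^4*11^1*41^1*89^1*839^1 = - 538825936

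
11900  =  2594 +9306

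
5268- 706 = 4562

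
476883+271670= 748553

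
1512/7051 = 1512/7051=0.21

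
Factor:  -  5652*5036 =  - 2^4*3^2*157^1 * 1259^1 = - 28463472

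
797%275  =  247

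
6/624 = 1/104= 0.01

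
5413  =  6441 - 1028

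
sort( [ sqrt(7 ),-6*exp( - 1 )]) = [  -  6*exp(- 1), sqrt(7 )] 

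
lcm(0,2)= 0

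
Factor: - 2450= - 2^1*5^2*7^2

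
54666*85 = 4646610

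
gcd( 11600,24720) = 80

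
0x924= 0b100100100100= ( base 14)bd2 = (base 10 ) 2340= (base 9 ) 3180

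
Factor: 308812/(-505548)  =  - 77203/126387= - 3^(- 3)*7^1*31^( - 1)*41^1*151^( - 1) * 269^1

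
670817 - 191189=479628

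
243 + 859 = 1102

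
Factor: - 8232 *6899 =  - 2^3*3^1 * 7^3*6899^1 = -56792568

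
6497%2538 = 1421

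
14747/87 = 169+44/87 = 169.51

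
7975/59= 135 + 10/59 = 135.17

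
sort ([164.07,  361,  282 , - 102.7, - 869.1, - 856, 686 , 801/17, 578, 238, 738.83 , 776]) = [ - 869.1, - 856, - 102.7,801/17,  164.07, 238, 282,361, 578, 686, 738.83,776] 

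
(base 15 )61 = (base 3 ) 10101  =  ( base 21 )47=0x5B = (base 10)91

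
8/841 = 8/841 = 0.01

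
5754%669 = 402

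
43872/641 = 68 + 284/641 = 68.44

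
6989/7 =6989/7= 998.43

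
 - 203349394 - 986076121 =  - 1189425515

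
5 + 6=11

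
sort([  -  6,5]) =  [ - 6,5 ]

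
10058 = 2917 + 7141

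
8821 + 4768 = 13589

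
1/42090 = 1/42090 = 0.00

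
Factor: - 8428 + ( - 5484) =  - 13912 = -2^3*37^1*47^1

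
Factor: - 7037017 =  - 13^1*541309^1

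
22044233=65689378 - 43645145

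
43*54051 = 2324193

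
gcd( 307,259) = 1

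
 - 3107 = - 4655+1548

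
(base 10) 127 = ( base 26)4n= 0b1111111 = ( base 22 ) 5h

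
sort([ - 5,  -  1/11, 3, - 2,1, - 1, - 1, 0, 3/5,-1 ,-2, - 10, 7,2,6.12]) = [  -  10,  -  5,  -  2, - 2,-1,  -  1,- 1, - 1/11,0,3/5,  1, 2,3,6.12, 7 ] 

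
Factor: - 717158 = -2^1 * 13^1 *27583^1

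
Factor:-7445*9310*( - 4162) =2^2*5^2*7^2 *19^1*1489^1*2081^1 = 288480497900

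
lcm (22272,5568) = 22272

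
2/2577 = 2/2577=0.00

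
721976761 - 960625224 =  -238648463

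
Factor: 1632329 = 37^1*157^1*281^1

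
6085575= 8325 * 731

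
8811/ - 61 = -8811/61 = -144.44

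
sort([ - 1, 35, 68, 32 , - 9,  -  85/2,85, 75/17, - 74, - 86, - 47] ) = [ - 86, - 74, - 47, - 85/2, - 9, -1, 75/17, 32 , 35, 68,85 ] 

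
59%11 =4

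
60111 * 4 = 240444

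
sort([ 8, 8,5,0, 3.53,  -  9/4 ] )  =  [- 9/4, 0, 3.53, 5,8, 8 ] 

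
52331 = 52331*1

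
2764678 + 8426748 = 11191426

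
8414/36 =233 +13/18 = 233.72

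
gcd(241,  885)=1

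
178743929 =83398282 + 95345647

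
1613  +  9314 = 10927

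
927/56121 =309/18707=0.02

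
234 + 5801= 6035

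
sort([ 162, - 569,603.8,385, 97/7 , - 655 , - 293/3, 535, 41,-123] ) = [ - 655, - 569, - 123,  -  293/3,97/7, 41,162,385, 535, 603.8]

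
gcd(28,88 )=4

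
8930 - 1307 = 7623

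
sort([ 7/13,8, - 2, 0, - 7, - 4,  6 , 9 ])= [ - 7, - 4, - 2, 0 , 7/13  ,  6,8,9 ]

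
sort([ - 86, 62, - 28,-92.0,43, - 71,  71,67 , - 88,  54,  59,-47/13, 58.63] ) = [ - 92.0,- 88, - 86,-71, - 28, - 47/13,  43  ,  54,58.63, 59, 62,67,  71 ] 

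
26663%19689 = 6974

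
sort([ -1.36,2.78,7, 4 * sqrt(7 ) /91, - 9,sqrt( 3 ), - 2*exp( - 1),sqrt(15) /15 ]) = [ - 9, - 1.36, - 2*exp( -1) , 4*sqrt(7 ) /91 , sqrt( 15 )/15,sqrt( 3 ),2.78 , 7 ] 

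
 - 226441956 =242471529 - 468913485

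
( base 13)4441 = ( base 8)22455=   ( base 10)9517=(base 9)14044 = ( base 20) 13FH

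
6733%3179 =375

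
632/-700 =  - 158/175 =-0.90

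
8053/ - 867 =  - 8053/867 = - 9.29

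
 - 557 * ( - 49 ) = 27293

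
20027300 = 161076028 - 141048728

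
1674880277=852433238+822447039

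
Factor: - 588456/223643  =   - 792/301 = - 2^3*3^2*7^( - 1 )*11^1*43^ ( - 1)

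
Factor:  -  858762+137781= - 3^6 *23^1*43^1= - 720981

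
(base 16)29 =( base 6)105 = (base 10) 41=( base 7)56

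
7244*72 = 521568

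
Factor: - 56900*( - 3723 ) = 2^2*3^1*5^2*17^1*73^1 * 569^1 = 211838700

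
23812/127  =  23812/127 = 187.50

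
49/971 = 49/971= 0.05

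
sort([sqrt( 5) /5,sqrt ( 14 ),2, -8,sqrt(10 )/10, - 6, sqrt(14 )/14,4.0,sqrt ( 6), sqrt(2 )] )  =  [ - 8, - 6,sqrt(14) /14, sqrt(10 )/10,sqrt( 5)/5,sqrt(2), 2,sqrt(6),sqrt(14),  4.0] 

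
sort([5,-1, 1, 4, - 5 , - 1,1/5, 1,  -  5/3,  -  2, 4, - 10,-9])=[-10,-9, - 5,-2 , - 5/3, - 1, - 1, 1/5,1, 1, 4, 4, 5] 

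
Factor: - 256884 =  - 2^2 * 3^1*21407^1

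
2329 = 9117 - 6788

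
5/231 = 5/231 =0.02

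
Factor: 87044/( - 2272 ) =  - 21761/568 = - 2^( - 3 )*47^1 * 71^( - 1 ) * 463^1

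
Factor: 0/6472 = 0^1=0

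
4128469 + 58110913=62239382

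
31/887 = 31/887 =0.03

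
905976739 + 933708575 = 1839685314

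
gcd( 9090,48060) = 90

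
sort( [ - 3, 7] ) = [- 3, 7] 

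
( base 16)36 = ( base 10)54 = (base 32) 1m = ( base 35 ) 1J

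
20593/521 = 39  +  274/521 = 39.53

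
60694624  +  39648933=100343557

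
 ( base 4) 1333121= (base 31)8f0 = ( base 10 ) 8153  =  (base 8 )17731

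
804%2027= 804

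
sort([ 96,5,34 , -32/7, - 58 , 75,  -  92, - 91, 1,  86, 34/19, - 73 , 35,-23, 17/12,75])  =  [ - 92, - 91, - 73, - 58, - 23 , - 32/7,1 , 17/12, 34/19 , 5,34,35,75, 75,86, 96]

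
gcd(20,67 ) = 1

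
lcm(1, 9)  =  9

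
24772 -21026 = 3746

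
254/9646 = 127/4823  =  0.03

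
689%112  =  17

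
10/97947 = 10/97947= 0.00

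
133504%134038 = 133504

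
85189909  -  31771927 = 53417982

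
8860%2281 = 2017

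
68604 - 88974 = -20370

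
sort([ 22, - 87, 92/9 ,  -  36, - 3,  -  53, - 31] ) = [ - 87, - 53,-36, - 31, - 3,  92/9, 22]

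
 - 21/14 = - 3/2 = -1.50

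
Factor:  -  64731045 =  - 3^1*5^1*29^1*67^1*2221^1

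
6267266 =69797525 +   -  63530259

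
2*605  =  1210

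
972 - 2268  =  -1296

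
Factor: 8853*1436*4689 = 2^2*3^3*13^1*227^1*359^1*521^1 = 59610825612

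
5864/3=5864/3 = 1954.67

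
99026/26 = 49513/13 = 3808.69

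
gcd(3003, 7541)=1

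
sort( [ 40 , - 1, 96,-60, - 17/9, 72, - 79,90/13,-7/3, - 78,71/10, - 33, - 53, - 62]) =[ - 79, - 78, - 62 , - 60,  -  53, - 33, - 7/3, - 17/9,-1, 90/13, 71/10,40, 72,  96]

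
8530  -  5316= 3214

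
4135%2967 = 1168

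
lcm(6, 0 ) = 0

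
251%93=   65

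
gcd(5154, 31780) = 2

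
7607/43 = 7607/43 = 176.91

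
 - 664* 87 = - 57768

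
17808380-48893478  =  -31085098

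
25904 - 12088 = 13816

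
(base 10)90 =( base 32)2q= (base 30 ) 30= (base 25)3f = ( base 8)132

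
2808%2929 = 2808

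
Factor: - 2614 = -2^1*1307^1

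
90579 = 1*90579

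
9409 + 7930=17339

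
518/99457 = 518/99457= 0.01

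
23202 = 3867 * 6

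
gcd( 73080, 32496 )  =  24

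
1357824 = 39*34816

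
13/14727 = 13/14727 = 0.00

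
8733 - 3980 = 4753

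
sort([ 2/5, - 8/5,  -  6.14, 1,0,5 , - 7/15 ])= [ - 6.14, - 8/5 ,-7/15,0 , 2/5, 1,5 ]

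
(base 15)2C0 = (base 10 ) 630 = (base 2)1001110110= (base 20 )1BA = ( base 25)105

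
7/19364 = 7/19364 = 0.00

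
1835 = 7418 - 5583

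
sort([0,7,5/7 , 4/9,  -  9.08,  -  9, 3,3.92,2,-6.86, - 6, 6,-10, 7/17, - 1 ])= [-10,  -  9.08,  -  9, - 6.86,-6, - 1, 0,7/17, 4/9,  5/7,2, 3,3.92,6 , 7 ] 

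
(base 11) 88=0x60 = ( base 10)96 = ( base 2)1100000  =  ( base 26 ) 3i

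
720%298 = 124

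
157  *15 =2355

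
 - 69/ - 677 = 69/677 = 0.10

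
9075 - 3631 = 5444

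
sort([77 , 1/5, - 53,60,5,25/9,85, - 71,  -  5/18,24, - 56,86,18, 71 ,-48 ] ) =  [ - 71,-56, - 53,-48,  -  5/18,1/5,25/9, 5,18,24 , 60,71, 77, 85,86] 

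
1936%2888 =1936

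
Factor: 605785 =5^1*121157^1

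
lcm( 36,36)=36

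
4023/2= 2011+1/2 = 2011.50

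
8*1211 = 9688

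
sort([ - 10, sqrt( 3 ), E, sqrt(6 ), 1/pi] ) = [ - 10,1/pi , sqrt ( 3 ),sqrt (6 ),E ]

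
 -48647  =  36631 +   -  85278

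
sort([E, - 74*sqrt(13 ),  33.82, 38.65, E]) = [ - 74*sqrt( 13 ),  E, E,33.82,38.65]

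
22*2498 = 54956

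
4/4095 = 4/4095 =0.00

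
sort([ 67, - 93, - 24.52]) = [-93,-24.52, 67]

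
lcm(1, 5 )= 5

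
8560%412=320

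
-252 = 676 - 928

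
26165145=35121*745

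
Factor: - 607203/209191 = - 3^3 * 43^1*53^(  -  1 )* 523^1*3947^(  -  1)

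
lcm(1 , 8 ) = 8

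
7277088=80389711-73112623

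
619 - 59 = 560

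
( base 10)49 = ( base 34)1f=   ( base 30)1j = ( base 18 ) 2D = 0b110001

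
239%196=43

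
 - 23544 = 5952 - 29496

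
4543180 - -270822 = 4814002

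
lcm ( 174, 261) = 522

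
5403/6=900 + 1/2 = 900.50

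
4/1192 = 1/298 = 0.00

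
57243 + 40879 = 98122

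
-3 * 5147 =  - 15441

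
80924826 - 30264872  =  50659954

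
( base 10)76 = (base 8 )114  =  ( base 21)3d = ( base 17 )48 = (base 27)2M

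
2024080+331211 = 2355291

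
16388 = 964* 17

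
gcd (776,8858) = 2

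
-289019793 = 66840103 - 355859896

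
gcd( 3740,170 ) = 170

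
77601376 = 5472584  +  72128792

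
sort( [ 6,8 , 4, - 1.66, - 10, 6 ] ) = [ - 10,-1.66,4,6,  6,8 ]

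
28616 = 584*49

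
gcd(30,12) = 6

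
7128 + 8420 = 15548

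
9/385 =9/385=0.02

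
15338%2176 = 106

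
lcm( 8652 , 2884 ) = 8652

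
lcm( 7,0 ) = 0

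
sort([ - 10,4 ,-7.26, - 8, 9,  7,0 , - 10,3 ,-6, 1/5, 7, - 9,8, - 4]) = [ - 10, - 10 , - 9,-8, - 7.26, - 6 , - 4,0,  1/5, 3,  4,7, 7, 8,9]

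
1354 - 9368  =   - 8014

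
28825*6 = 172950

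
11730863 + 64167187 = 75898050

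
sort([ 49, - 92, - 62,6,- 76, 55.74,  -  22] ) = [  -  92, - 76, - 62 , - 22,  6 , 49,55.74]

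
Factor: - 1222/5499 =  - 2^1 * 3^( - 2)= -2/9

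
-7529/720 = - 7529/720 =- 10.46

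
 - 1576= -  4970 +3394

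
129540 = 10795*12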